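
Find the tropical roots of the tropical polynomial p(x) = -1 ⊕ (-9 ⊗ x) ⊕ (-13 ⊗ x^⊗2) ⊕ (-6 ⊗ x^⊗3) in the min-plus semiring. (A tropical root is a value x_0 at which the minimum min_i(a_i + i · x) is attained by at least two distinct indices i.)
Roots: {-7, 4, 8}

Each tropical root is a break point of the lower envelope of the lines y = a_i + i · x (there are 4 lines, with slopes 0, 1, ..., 3). Only the lines that attain the minimum somewhere contribute to roots; other lines are dominated. Here the surviving (envelope) indices are i = 3, i = 2, i = 1, i = 0.
Intersections between consecutive envelope lines give the roots: for adjacent envelope indices i < j the intersection is x = (a_i − a_j) / (j − i). Reading off the sorted break points: {-7, 4, 8}.
Verification: at each break x_0, at least two indices attain the minimum of min_i(a_i + i · x_0).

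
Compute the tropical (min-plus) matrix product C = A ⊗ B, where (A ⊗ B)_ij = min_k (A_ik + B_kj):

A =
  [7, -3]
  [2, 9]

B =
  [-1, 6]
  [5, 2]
A ⊗ B =
  [2, -1]
  [1, 8]

Apply the min-plus product entry-by-entry:
  C[0][0] = min over k of (A[0][0] + B[0][0] = 7 + -1 = 6, A[0][1] + B[1][0] = -3 + 5 = 2) = 2 (attained at k = 1)
  C[0][1] = min over k of (A[0][0] + B[0][1] = 7 + 6 = 13, A[0][1] + B[1][1] = -3 + 2 = -1) = -1 (attained at k = 1)
  C[1][0] = min over k of (A[1][0] + B[0][0] = 2 + -1 = 1, A[1][1] + B[1][0] = 9 + 5 = 14) = 1 (attained at k = 0)
  C[1][1] = min over k of (A[1][0] + B[0][1] = 2 + 6 = 8, A[1][1] + B[1][1] = 9 + 2 = 11) = 8 (attained at k = 0)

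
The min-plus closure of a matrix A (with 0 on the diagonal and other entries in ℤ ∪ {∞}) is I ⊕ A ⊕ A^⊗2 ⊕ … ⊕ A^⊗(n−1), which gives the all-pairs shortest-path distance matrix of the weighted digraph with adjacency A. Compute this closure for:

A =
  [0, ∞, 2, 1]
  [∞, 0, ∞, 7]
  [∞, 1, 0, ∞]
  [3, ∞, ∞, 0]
Closure =
  [0, 3, 2, 1]
  [10, 0, 12, 7]
  [11, 1, 0, 8]
  [3, 6, 5, 0]

This is the Floyd-Warshall all-pairs shortest-path computation. For each intermediate vertex k = 0, 1, …, 3, update dist[i][j] ← min(dist[i][j], dist[i][k] + dist[k][j]). The final matrix gives, for each (i, j), the minimum total weight of any directed path from i to j (possibly empty when i = j).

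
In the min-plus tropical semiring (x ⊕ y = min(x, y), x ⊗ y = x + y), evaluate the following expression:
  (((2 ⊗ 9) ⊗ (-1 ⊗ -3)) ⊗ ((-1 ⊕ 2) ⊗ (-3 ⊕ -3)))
(((2 ⊗ 9) ⊗ (-1 ⊗ -3)) ⊗ ((-1 ⊕ 2) ⊗ (-3 ⊕ -3))) = 3

Expand innermost to outermost. Recall ⊕ takes the minimum of its arguments and ⊗ takes their sum. Working out the expression (((2 ⊗ 9) ⊗ (-1 ⊗ -3)) ⊗ ((-1 ⊕ 2) ⊗ (-3 ⊕ -3))) gives 3.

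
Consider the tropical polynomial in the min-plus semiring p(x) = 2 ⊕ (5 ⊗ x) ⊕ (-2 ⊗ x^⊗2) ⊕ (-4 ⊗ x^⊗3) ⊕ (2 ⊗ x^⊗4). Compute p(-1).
p(-1) = -7

A tropical monomial a ⊗ x^⊗i evaluates to a + i · x. Evaluating each term at x = -1:
  Term 0 contributes 2 + 0 · -1 = 2
  Term 1 contributes 5 + 1 · -1 = 4
  Term 2 contributes -2 + 2 · -1 = -4
  Term 3 contributes -4 + 3 · -1 = -7
  Term 4 contributes 2 + 4 · -1 = -2
p(-1) = ⊕ of these = min[2, 4, -4, -7, -2] = -7.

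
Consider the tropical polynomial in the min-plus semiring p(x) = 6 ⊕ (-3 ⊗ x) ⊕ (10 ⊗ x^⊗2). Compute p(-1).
p(-1) = -4

A tropical monomial a ⊗ x^⊗i evaluates to a + i · x. Evaluating each term at x = -1:
  Term 0 contributes 6 + 0 · -1 = 6
  Term 1 contributes -3 + 1 · -1 = -4
  Term 2 contributes 10 + 2 · -1 = 8
p(-1) = ⊕ of these = min[6, -4, 8] = -4.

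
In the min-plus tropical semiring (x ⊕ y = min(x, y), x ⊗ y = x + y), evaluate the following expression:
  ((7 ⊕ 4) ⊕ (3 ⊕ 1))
((7 ⊕ 4) ⊕ (3 ⊕ 1)) = 1

Expand innermost to outermost. Recall ⊕ takes the minimum of its arguments and ⊗ takes their sum. Working out the expression ((7 ⊕ 4) ⊕ (3 ⊕ 1)) gives 1.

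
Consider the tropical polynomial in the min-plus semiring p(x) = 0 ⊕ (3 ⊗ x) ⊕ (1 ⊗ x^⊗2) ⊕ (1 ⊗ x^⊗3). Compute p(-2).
p(-2) = -5

A tropical monomial a ⊗ x^⊗i evaluates to a + i · x. Evaluating each term at x = -2:
  Term 0 contributes 0 + 0 · -2 = 0
  Term 1 contributes 3 + 1 · -2 = 1
  Term 2 contributes 1 + 2 · -2 = -3
  Term 3 contributes 1 + 3 · -2 = -5
p(-2) = ⊕ of these = min[0, 1, -3, -5] = -5.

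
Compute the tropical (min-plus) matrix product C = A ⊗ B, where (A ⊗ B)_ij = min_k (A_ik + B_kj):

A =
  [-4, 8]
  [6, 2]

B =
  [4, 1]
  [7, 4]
A ⊗ B =
  [0, -3]
  [9, 6]

Apply the min-plus product entry-by-entry:
  C[0][0] = min over k of (A[0][0] + B[0][0] = -4 + 4 = 0, A[0][1] + B[1][0] = 8 + 7 = 15) = 0 (attained at k = 0)
  C[0][1] = min over k of (A[0][0] + B[0][1] = -4 + 1 = -3, A[0][1] + B[1][1] = 8 + 4 = 12) = -3 (attained at k = 0)
  C[1][0] = min over k of (A[1][0] + B[0][0] = 6 + 4 = 10, A[1][1] + B[1][0] = 2 + 7 = 9) = 9 (attained at k = 1)
  C[1][1] = min over k of (A[1][0] + B[0][1] = 6 + 1 = 7, A[1][1] + B[1][1] = 2 + 4 = 6) = 6 (attained at k = 1)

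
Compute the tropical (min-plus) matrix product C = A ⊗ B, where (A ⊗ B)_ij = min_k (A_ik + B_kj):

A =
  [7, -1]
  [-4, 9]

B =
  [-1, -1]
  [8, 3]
A ⊗ B =
  [6, 2]
  [-5, -5]

Apply the min-plus product entry-by-entry:
  C[0][0] = min over k of (A[0][0] + B[0][0] = 7 + -1 = 6, A[0][1] + B[1][0] = -1 + 8 = 7) = 6 (attained at k = 0)
  C[0][1] = min over k of (A[0][0] + B[0][1] = 7 + -1 = 6, A[0][1] + B[1][1] = -1 + 3 = 2) = 2 (attained at k = 1)
  C[1][0] = min over k of (A[1][0] + B[0][0] = -4 + -1 = -5, A[1][1] + B[1][0] = 9 + 8 = 17) = -5 (attained at k = 0)
  C[1][1] = min over k of (A[1][0] + B[0][1] = -4 + -1 = -5, A[1][1] + B[1][1] = 9 + 3 = 12) = -5 (attained at k = 0)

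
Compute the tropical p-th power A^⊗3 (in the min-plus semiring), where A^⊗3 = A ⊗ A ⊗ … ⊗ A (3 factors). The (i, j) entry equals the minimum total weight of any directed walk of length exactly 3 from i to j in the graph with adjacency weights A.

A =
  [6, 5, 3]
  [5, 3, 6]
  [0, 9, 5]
A^⊗3 =
  [8, 8, 6]
  [8, 9, 9]
  [3, 8, 8]

Each entry (A^⊗3)_ij equals the minimum over all length-3 walks i = v_0 → v_1 → … → v_3 = j of Σ_t A[v_t][v_{t+1}]. For example, for (i, j) = (0, 2) we minimise over 9 possible intermediate vertex sequences; the minimum is 6, attained along the walk 0 → 2 → 0 → 2.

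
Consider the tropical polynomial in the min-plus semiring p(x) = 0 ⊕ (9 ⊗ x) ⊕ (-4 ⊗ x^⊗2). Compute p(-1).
p(-1) = -6

A tropical monomial a ⊗ x^⊗i evaluates to a + i · x. Evaluating each term at x = -1:
  Term 0 contributes 0 + 0 · -1 = 0
  Term 1 contributes 9 + 1 · -1 = 8
  Term 2 contributes -4 + 2 · -1 = -6
p(-1) = ⊕ of these = min[0, 8, -6] = -6.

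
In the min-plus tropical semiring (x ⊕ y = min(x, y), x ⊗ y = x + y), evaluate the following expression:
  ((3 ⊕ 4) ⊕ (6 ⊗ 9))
((3 ⊕ 4) ⊕ (6 ⊗ 9)) = 3

Expand innermost to outermost. Recall ⊕ takes the minimum of its arguments and ⊗ takes their sum. Working out the expression ((3 ⊕ 4) ⊕ (6 ⊗ 9)) gives 3.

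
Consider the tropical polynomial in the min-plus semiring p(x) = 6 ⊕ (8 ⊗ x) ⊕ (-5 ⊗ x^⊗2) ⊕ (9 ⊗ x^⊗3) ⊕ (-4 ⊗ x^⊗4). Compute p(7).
p(7) = 6

A tropical monomial a ⊗ x^⊗i evaluates to a + i · x. Evaluating each term at x = 7:
  Term 0 contributes 6 + 0 · 7 = 6
  Term 1 contributes 8 + 1 · 7 = 15
  Term 2 contributes -5 + 2 · 7 = 9
  Term 3 contributes 9 + 3 · 7 = 30
  Term 4 contributes -4 + 4 · 7 = 24
p(7) = ⊕ of these = min[6, 15, 9, 30, 24] = 6.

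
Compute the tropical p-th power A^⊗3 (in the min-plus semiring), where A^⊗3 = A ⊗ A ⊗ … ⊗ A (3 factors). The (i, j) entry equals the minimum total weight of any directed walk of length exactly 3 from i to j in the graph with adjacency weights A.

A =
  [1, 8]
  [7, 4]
A^⊗3 =
  [3, 10]
  [9, 12]

Each entry (A^⊗3)_ij equals the minimum over all length-3 walks i = v_0 → v_1 → … → v_3 = j of Σ_t A[v_t][v_{t+1}]. For example, for (i, j) = (0, 1) we minimise over 4 possible intermediate vertex sequences; the minimum is 10, attained along the walk 0 → 0 → 0 → 1.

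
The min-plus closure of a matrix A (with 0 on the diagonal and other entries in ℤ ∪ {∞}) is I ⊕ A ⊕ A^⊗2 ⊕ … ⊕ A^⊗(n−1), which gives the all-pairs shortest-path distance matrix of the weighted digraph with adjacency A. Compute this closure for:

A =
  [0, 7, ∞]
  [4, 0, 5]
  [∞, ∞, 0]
Closure =
  [0, 7, 12]
  [4, 0, 5]
  [∞, ∞, 0]

This is the Floyd-Warshall all-pairs shortest-path computation. For each intermediate vertex k = 0, 1, …, 2, update dist[i][j] ← min(dist[i][j], dist[i][k] + dist[k][j]). The final matrix gives, for each (i, j), the minimum total weight of any directed path from i to j (possibly empty when i = j).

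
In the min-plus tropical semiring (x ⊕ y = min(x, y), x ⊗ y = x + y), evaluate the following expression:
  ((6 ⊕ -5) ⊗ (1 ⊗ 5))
((6 ⊕ -5) ⊗ (1 ⊗ 5)) = 1

Expand innermost to outermost. Recall ⊕ takes the minimum of its arguments and ⊗ takes their sum. Working out the expression ((6 ⊕ -5) ⊗ (1 ⊗ 5)) gives 1.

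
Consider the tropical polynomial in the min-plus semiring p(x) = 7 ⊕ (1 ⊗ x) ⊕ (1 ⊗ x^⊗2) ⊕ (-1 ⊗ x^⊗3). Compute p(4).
p(4) = 5

A tropical monomial a ⊗ x^⊗i evaluates to a + i · x. Evaluating each term at x = 4:
  Term 0 contributes 7 + 0 · 4 = 7
  Term 1 contributes 1 + 1 · 4 = 5
  Term 2 contributes 1 + 2 · 4 = 9
  Term 3 contributes -1 + 3 · 4 = 11
p(4) = ⊕ of these = min[7, 5, 9, 11] = 5.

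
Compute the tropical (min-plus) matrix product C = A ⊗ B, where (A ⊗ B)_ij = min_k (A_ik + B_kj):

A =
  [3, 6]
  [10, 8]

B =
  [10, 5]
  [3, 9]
A ⊗ B =
  [9, 8]
  [11, 15]

Apply the min-plus product entry-by-entry:
  C[0][0] = min over k of (A[0][0] + B[0][0] = 3 + 10 = 13, A[0][1] + B[1][0] = 6 + 3 = 9) = 9 (attained at k = 1)
  C[0][1] = min over k of (A[0][0] + B[0][1] = 3 + 5 = 8, A[0][1] + B[1][1] = 6 + 9 = 15) = 8 (attained at k = 0)
  C[1][0] = min over k of (A[1][0] + B[0][0] = 10 + 10 = 20, A[1][1] + B[1][0] = 8 + 3 = 11) = 11 (attained at k = 1)
  C[1][1] = min over k of (A[1][0] + B[0][1] = 10 + 5 = 15, A[1][1] + B[1][1] = 8 + 9 = 17) = 15 (attained at k = 0)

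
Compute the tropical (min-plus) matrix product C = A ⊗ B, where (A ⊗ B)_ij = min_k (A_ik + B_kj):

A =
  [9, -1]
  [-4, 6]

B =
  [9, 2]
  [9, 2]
A ⊗ B =
  [8, 1]
  [5, -2]

Apply the min-plus product entry-by-entry:
  C[0][0] = min over k of (A[0][0] + B[0][0] = 9 + 9 = 18, A[0][1] + B[1][0] = -1 + 9 = 8) = 8 (attained at k = 1)
  C[0][1] = min over k of (A[0][0] + B[0][1] = 9 + 2 = 11, A[0][1] + B[1][1] = -1 + 2 = 1) = 1 (attained at k = 1)
  C[1][0] = min over k of (A[1][0] + B[0][0] = -4 + 9 = 5, A[1][1] + B[1][0] = 6 + 9 = 15) = 5 (attained at k = 0)
  C[1][1] = min over k of (A[1][0] + B[0][1] = -4 + 2 = -2, A[1][1] + B[1][1] = 6 + 2 = 8) = -2 (attained at k = 0)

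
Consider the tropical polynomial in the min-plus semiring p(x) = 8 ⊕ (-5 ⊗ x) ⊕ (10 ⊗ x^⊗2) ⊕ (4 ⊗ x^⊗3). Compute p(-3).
p(-3) = -8

A tropical monomial a ⊗ x^⊗i evaluates to a + i · x. Evaluating each term at x = -3:
  Term 0 contributes 8 + 0 · -3 = 8
  Term 1 contributes -5 + 1 · -3 = -8
  Term 2 contributes 10 + 2 · -3 = 4
  Term 3 contributes 4 + 3 · -3 = -5
p(-3) = ⊕ of these = min[8, -8, 4, -5] = -8.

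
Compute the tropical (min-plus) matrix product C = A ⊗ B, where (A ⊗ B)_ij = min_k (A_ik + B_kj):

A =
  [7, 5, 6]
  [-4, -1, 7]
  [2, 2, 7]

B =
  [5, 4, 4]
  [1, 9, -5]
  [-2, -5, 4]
A ⊗ B =
  [4, 1, 0]
  [0, 0, -6]
  [3, 2, -3]

Apply the min-plus product entry-by-entry:
  C[0][0] = min over k of (A[0][0] + B[0][0] = 7 + 5 = 12, A[0][1] + B[1][0] = 5 + 1 = 6, A[0][2] + B[2][0] = 6 + -2 = 4) = 4 (attained at k = 2)
  C[0][1] = min over k of (A[0][0] + B[0][1] = 7 + 4 = 11, A[0][1] + B[1][1] = 5 + 9 = 14, A[0][2] + B[2][1] = 6 + -5 = 1) = 1 (attained at k = 2)
  C[0][2] = min over k of (A[0][0] + B[0][2] = 7 + 4 = 11, A[0][1] + B[1][2] = 5 + -5 = 0, A[0][2] + B[2][2] = 6 + 4 = 10) = 0 (attained at k = 1)
  C[1][0] = min over k of (A[1][0] + B[0][0] = -4 + 5 = 1, A[1][1] + B[1][0] = -1 + 1 = 0, A[1][2] + B[2][0] = 7 + -2 = 5) = 0 (attained at k = 1)
  C[1][1] = min over k of (A[1][0] + B[0][1] = -4 + 4 = 0, A[1][1] + B[1][1] = -1 + 9 = 8, A[1][2] + B[2][1] = 7 + -5 = 2) = 0 (attained at k = 0)
  C[1][2] = min over k of (A[1][0] + B[0][2] = -4 + 4 = 0, A[1][1] + B[1][2] = -1 + -5 = -6, A[1][2] + B[2][2] = 7 + 4 = 11) = -6 (attained at k = 1)
  C[2][0] = min over k of (A[2][0] + B[0][0] = 2 + 5 = 7, A[2][1] + B[1][0] = 2 + 1 = 3, A[2][2] + B[2][0] = 7 + -2 = 5) = 3 (attained at k = 1)
  C[2][1] = min over k of (A[2][0] + B[0][1] = 2 + 4 = 6, A[2][1] + B[1][1] = 2 + 9 = 11, A[2][2] + B[2][1] = 7 + -5 = 2) = 2 (attained at k = 2)
  C[2][2] = min over k of (A[2][0] + B[0][2] = 2 + 4 = 6, A[2][1] + B[1][2] = 2 + -5 = -3, A[2][2] + B[2][2] = 7 + 4 = 11) = -3 (attained at k = 1)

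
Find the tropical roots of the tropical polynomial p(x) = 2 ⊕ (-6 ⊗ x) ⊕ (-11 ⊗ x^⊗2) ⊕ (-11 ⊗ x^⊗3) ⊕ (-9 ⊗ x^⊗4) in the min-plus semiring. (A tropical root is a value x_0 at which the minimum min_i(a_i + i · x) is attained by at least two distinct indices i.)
Roots: {-2, 0, 5, 8}

Each tropical root is a break point of the lower envelope of the lines y = a_i + i · x (there are 5 lines, with slopes 0, 1, ..., 4). Only the lines that attain the minimum somewhere contribute to roots; other lines are dominated. Here the surviving (envelope) indices are i = 4, i = 3, i = 2, i = 1, i = 0.
Intersections between consecutive envelope lines give the roots: for adjacent envelope indices i < j the intersection is x = (a_i − a_j) / (j − i). Reading off the sorted break points: {-2, 0, 5, 8}.
Verification: at each break x_0, at least two indices attain the minimum of min_i(a_i + i · x_0).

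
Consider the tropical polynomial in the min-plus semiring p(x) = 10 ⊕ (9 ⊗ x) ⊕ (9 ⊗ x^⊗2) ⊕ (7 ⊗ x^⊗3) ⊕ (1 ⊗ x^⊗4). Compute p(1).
p(1) = 5

A tropical monomial a ⊗ x^⊗i evaluates to a + i · x. Evaluating each term at x = 1:
  Term 0 contributes 10 + 0 · 1 = 10
  Term 1 contributes 9 + 1 · 1 = 10
  Term 2 contributes 9 + 2 · 1 = 11
  Term 3 contributes 7 + 3 · 1 = 10
  Term 4 contributes 1 + 4 · 1 = 5
p(1) = ⊕ of these = min[10, 10, 11, 10, 5] = 5.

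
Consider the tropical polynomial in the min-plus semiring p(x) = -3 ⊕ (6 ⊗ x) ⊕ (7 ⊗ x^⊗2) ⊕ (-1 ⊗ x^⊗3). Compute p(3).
p(3) = -3

A tropical monomial a ⊗ x^⊗i evaluates to a + i · x. Evaluating each term at x = 3:
  Term 0 contributes -3 + 0 · 3 = -3
  Term 1 contributes 6 + 1 · 3 = 9
  Term 2 contributes 7 + 2 · 3 = 13
  Term 3 contributes -1 + 3 · 3 = 8
p(3) = ⊕ of these = min[-3, 9, 13, 8] = -3.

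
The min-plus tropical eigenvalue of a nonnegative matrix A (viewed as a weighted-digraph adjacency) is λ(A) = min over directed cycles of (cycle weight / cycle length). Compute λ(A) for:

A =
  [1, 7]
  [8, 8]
λ(A) = 1

Enumerate directed cycles and compute their means (weight / length). Sample:
  cycle 0 → 0: weight = 1, length = 1, mean = 1/1 ≈ 1.000
  cycle 1 → 1: weight = 8, length = 1, mean = 8/1 ≈ 8.000
  cycle 0 → 1 → 0: weight = 15, length = 2, mean = 15/2 ≈ 7.500
  cycle 1 → 0 → 1: weight = 15, length = 2, mean = 15/2 ≈ 7.500
Minimum mean = 1.000, attained e.g. along the cycle 0 → 0 with weight 1 and length 1. So λ(A) = 1/1 = 1.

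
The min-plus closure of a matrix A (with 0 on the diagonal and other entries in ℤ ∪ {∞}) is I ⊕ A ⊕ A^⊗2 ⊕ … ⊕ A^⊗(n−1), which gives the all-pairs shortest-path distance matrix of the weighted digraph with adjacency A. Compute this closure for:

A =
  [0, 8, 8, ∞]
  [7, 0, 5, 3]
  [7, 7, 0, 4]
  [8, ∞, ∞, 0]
Closure =
  [0, 8, 8, 11]
  [7, 0, 5, 3]
  [7, 7, 0, 4]
  [8, 16, 16, 0]

This is the Floyd-Warshall all-pairs shortest-path computation. For each intermediate vertex k = 0, 1, …, 3, update dist[i][j] ← min(dist[i][j], dist[i][k] + dist[k][j]). The final matrix gives, for each (i, j), the minimum total weight of any directed path from i to j (possibly empty when i = j).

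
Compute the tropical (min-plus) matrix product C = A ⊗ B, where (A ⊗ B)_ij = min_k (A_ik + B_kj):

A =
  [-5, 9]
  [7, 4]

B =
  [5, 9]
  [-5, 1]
A ⊗ B =
  [0, 4]
  [-1, 5]

Apply the min-plus product entry-by-entry:
  C[0][0] = min over k of (A[0][0] + B[0][0] = -5 + 5 = 0, A[0][1] + B[1][0] = 9 + -5 = 4) = 0 (attained at k = 0)
  C[0][1] = min over k of (A[0][0] + B[0][1] = -5 + 9 = 4, A[0][1] + B[1][1] = 9 + 1 = 10) = 4 (attained at k = 0)
  C[1][0] = min over k of (A[1][0] + B[0][0] = 7 + 5 = 12, A[1][1] + B[1][0] = 4 + -5 = -1) = -1 (attained at k = 1)
  C[1][1] = min over k of (A[1][0] + B[0][1] = 7 + 9 = 16, A[1][1] + B[1][1] = 4 + 1 = 5) = 5 (attained at k = 1)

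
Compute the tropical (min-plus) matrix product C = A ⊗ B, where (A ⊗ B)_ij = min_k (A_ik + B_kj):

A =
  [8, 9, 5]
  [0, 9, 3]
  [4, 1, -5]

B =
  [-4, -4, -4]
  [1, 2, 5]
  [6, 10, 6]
A ⊗ B =
  [4, 4, 4]
  [-4, -4, -4]
  [0, 0, 0]

Apply the min-plus product entry-by-entry:
  C[0][0] = min over k of (A[0][0] + B[0][0] = 8 + -4 = 4, A[0][1] + B[1][0] = 9 + 1 = 10, A[0][2] + B[2][0] = 5 + 6 = 11) = 4 (attained at k = 0)
  C[0][1] = min over k of (A[0][0] + B[0][1] = 8 + -4 = 4, A[0][1] + B[1][1] = 9 + 2 = 11, A[0][2] + B[2][1] = 5 + 10 = 15) = 4 (attained at k = 0)
  C[0][2] = min over k of (A[0][0] + B[0][2] = 8 + -4 = 4, A[0][1] + B[1][2] = 9 + 5 = 14, A[0][2] + B[2][2] = 5 + 6 = 11) = 4 (attained at k = 0)
  C[1][0] = min over k of (A[1][0] + B[0][0] = 0 + -4 = -4, A[1][1] + B[1][0] = 9 + 1 = 10, A[1][2] + B[2][0] = 3 + 6 = 9) = -4 (attained at k = 0)
  C[1][1] = min over k of (A[1][0] + B[0][1] = 0 + -4 = -4, A[1][1] + B[1][1] = 9 + 2 = 11, A[1][2] + B[2][1] = 3 + 10 = 13) = -4 (attained at k = 0)
  C[1][2] = min over k of (A[1][0] + B[0][2] = 0 + -4 = -4, A[1][1] + B[1][2] = 9 + 5 = 14, A[1][2] + B[2][2] = 3 + 6 = 9) = -4 (attained at k = 0)
  C[2][0] = min over k of (A[2][0] + B[0][0] = 4 + -4 = 0, A[2][1] + B[1][0] = 1 + 1 = 2, A[2][2] + B[2][0] = -5 + 6 = 1) = 0 (attained at k = 0)
  C[2][1] = min over k of (A[2][0] + B[0][1] = 4 + -4 = 0, A[2][1] + B[1][1] = 1 + 2 = 3, A[2][2] + B[2][1] = -5 + 10 = 5) = 0 (attained at k = 0)
  C[2][2] = min over k of (A[2][0] + B[0][2] = 4 + -4 = 0, A[2][1] + B[1][2] = 1 + 5 = 6, A[2][2] + B[2][2] = -5 + 6 = 1) = 0 (attained at k = 0)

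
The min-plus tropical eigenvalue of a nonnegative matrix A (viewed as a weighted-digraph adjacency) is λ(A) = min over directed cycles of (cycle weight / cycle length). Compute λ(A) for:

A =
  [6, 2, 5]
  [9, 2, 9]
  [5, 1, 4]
λ(A) = 2

Enumerate directed cycles and compute their means (weight / length). Sample:
  cycle 0 → 0: weight = 6, length = 1, mean = 6/1 ≈ 6.000
  cycle 1 → 1: weight = 2, length = 1, mean = 2/1 ≈ 2.000
  cycle 2 → 2: weight = 4, length = 1, mean = 4/1 ≈ 4.000
  cycle 0 → 1 → 0: weight = 11, length = 2, mean = 11/2 ≈ 5.500
  cycle 0 → 2 → 0: weight = 10, length = 2, mean = 10/2 ≈ 5.000
  cycle 1 → 0 → 1: weight = 11, length = 2, mean = 11/2 ≈ 5.500
Minimum mean = 2.000, attained e.g. along the cycle 1 → 1 with weight 2 and length 1. So λ(A) = 2/1 = 2.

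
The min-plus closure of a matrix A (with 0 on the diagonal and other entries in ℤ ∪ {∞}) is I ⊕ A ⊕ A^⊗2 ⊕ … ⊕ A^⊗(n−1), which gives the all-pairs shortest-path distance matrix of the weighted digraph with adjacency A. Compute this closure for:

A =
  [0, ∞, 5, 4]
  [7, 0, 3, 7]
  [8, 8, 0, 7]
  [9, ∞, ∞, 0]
Closure =
  [0, 13, 5, 4]
  [7, 0, 3, 7]
  [8, 8, 0, 7]
  [9, 22, 14, 0]

This is the Floyd-Warshall all-pairs shortest-path computation. For each intermediate vertex k = 0, 1, …, 3, update dist[i][j] ← min(dist[i][j], dist[i][k] + dist[k][j]). The final matrix gives, for each (i, j), the minimum total weight of any directed path from i to j (possibly empty when i = j).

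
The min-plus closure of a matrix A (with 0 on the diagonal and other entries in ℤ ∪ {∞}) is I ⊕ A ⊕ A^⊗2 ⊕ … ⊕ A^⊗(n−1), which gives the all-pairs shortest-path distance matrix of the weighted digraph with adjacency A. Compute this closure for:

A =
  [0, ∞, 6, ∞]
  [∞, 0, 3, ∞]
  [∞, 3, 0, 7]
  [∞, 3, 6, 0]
Closure =
  [0, 9, 6, 13]
  [∞, 0, 3, 10]
  [∞, 3, 0, 7]
  [∞, 3, 6, 0]

This is the Floyd-Warshall all-pairs shortest-path computation. For each intermediate vertex k = 0, 1, …, 3, update dist[i][j] ← min(dist[i][j], dist[i][k] + dist[k][j]). The final matrix gives, for each (i, j), the minimum total weight of any directed path from i to j (possibly empty when i = j).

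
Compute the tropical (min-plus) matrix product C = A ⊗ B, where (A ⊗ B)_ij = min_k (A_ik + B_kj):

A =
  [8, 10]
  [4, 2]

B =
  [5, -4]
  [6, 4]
A ⊗ B =
  [13, 4]
  [8, 0]

Apply the min-plus product entry-by-entry:
  C[0][0] = min over k of (A[0][0] + B[0][0] = 8 + 5 = 13, A[0][1] + B[1][0] = 10 + 6 = 16) = 13 (attained at k = 0)
  C[0][1] = min over k of (A[0][0] + B[0][1] = 8 + -4 = 4, A[0][1] + B[1][1] = 10 + 4 = 14) = 4 (attained at k = 0)
  C[1][0] = min over k of (A[1][0] + B[0][0] = 4 + 5 = 9, A[1][1] + B[1][0] = 2 + 6 = 8) = 8 (attained at k = 1)
  C[1][1] = min over k of (A[1][0] + B[0][1] = 4 + -4 = 0, A[1][1] + B[1][1] = 2 + 4 = 6) = 0 (attained at k = 0)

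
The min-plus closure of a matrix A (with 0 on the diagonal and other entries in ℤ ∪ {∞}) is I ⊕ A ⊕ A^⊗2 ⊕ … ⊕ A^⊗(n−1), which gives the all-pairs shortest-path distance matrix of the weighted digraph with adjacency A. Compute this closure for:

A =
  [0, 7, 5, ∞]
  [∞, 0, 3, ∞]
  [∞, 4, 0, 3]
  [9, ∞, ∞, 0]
Closure =
  [0, 7, 5, 8]
  [15, 0, 3, 6]
  [12, 4, 0, 3]
  [9, 16, 14, 0]

This is the Floyd-Warshall all-pairs shortest-path computation. For each intermediate vertex k = 0, 1, …, 3, update dist[i][j] ← min(dist[i][j], dist[i][k] + dist[k][j]). The final matrix gives, for each (i, j), the minimum total weight of any directed path from i to j (possibly empty when i = j).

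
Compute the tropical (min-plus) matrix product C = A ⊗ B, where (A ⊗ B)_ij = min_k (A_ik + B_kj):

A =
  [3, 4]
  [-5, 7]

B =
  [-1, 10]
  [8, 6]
A ⊗ B =
  [2, 10]
  [-6, 5]

Apply the min-plus product entry-by-entry:
  C[0][0] = min over k of (A[0][0] + B[0][0] = 3 + -1 = 2, A[0][1] + B[1][0] = 4 + 8 = 12) = 2 (attained at k = 0)
  C[0][1] = min over k of (A[0][0] + B[0][1] = 3 + 10 = 13, A[0][1] + B[1][1] = 4 + 6 = 10) = 10 (attained at k = 1)
  C[1][0] = min over k of (A[1][0] + B[0][0] = -5 + -1 = -6, A[1][1] + B[1][0] = 7 + 8 = 15) = -6 (attained at k = 0)
  C[1][1] = min over k of (A[1][0] + B[0][1] = -5 + 10 = 5, A[1][1] + B[1][1] = 7 + 6 = 13) = 5 (attained at k = 0)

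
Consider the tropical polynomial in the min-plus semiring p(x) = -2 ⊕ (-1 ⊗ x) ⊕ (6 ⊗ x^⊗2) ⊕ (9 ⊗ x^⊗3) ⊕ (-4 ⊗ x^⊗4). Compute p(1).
p(1) = -2

A tropical monomial a ⊗ x^⊗i evaluates to a + i · x. Evaluating each term at x = 1:
  Term 0 contributes -2 + 0 · 1 = -2
  Term 1 contributes -1 + 1 · 1 = 0
  Term 2 contributes 6 + 2 · 1 = 8
  Term 3 contributes 9 + 3 · 1 = 12
  Term 4 contributes -4 + 4 · 1 = 0
p(1) = ⊕ of these = min[-2, 0, 8, 12, 0] = -2.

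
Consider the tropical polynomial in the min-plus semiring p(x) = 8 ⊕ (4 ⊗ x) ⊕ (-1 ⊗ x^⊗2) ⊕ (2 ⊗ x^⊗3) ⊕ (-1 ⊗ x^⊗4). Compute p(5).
p(5) = 8

A tropical monomial a ⊗ x^⊗i evaluates to a + i · x. Evaluating each term at x = 5:
  Term 0 contributes 8 + 0 · 5 = 8
  Term 1 contributes 4 + 1 · 5 = 9
  Term 2 contributes -1 + 2 · 5 = 9
  Term 3 contributes 2 + 3 · 5 = 17
  Term 4 contributes -1 + 4 · 5 = 19
p(5) = ⊕ of these = min[8, 9, 9, 17, 19] = 8.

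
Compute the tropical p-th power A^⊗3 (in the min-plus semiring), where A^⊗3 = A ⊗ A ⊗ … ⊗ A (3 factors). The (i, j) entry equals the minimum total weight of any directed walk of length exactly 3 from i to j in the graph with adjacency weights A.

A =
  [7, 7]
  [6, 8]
A^⊗3 =
  [20, 20]
  [19, 20]

Each entry (A^⊗3)_ij equals the minimum over all length-3 walks i = v_0 → v_1 → … → v_3 = j of Σ_t A[v_t][v_{t+1}]. For example, for (i, j) = (0, 1) we minimise over 4 possible intermediate vertex sequences; the minimum is 20, attained along the walk 0 → 1 → 0 → 1.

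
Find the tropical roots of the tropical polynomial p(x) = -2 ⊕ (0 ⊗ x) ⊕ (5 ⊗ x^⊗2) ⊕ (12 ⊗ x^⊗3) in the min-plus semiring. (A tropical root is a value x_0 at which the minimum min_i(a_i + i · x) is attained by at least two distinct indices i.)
Roots: {-7, -5, -2}

Each tropical root is a break point of the lower envelope of the lines y = a_i + i · x (there are 4 lines, with slopes 0, 1, ..., 3). Only the lines that attain the minimum somewhere contribute to roots; other lines are dominated. Here the surviving (envelope) indices are i = 3, i = 2, i = 1, i = 0.
Intersections between consecutive envelope lines give the roots: for adjacent envelope indices i < j the intersection is x = (a_i − a_j) / (j − i). Reading off the sorted break points: {-7, -5, -2}.
Verification: at each break x_0, at least two indices attain the minimum of min_i(a_i + i · x_0).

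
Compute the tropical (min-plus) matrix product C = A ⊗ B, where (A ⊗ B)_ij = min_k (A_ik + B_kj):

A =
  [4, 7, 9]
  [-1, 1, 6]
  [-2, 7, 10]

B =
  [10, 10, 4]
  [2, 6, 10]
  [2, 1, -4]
A ⊗ B =
  [9, 10, 5]
  [3, 7, 2]
  [8, 8, 2]

Apply the min-plus product entry-by-entry:
  C[0][0] = min over k of (A[0][0] + B[0][0] = 4 + 10 = 14, A[0][1] + B[1][0] = 7 + 2 = 9, A[0][2] + B[2][0] = 9 + 2 = 11) = 9 (attained at k = 1)
  C[0][1] = min over k of (A[0][0] + B[0][1] = 4 + 10 = 14, A[0][1] + B[1][1] = 7 + 6 = 13, A[0][2] + B[2][1] = 9 + 1 = 10) = 10 (attained at k = 2)
  C[0][2] = min over k of (A[0][0] + B[0][2] = 4 + 4 = 8, A[0][1] + B[1][2] = 7 + 10 = 17, A[0][2] + B[2][2] = 9 + -4 = 5) = 5 (attained at k = 2)
  C[1][0] = min over k of (A[1][0] + B[0][0] = -1 + 10 = 9, A[1][1] + B[1][0] = 1 + 2 = 3, A[1][2] + B[2][0] = 6 + 2 = 8) = 3 (attained at k = 1)
  C[1][1] = min over k of (A[1][0] + B[0][1] = -1 + 10 = 9, A[1][1] + B[1][1] = 1 + 6 = 7, A[1][2] + B[2][1] = 6 + 1 = 7) = 7 (attained at k = 1)
  C[1][2] = min over k of (A[1][0] + B[0][2] = -1 + 4 = 3, A[1][1] + B[1][2] = 1 + 10 = 11, A[1][2] + B[2][2] = 6 + -4 = 2) = 2 (attained at k = 2)
  C[2][0] = min over k of (A[2][0] + B[0][0] = -2 + 10 = 8, A[2][1] + B[1][0] = 7 + 2 = 9, A[2][2] + B[2][0] = 10 + 2 = 12) = 8 (attained at k = 0)
  C[2][1] = min over k of (A[2][0] + B[0][1] = -2 + 10 = 8, A[2][1] + B[1][1] = 7 + 6 = 13, A[2][2] + B[2][1] = 10 + 1 = 11) = 8 (attained at k = 0)
  C[2][2] = min over k of (A[2][0] + B[0][2] = -2 + 4 = 2, A[2][1] + B[1][2] = 7 + 10 = 17, A[2][2] + B[2][2] = 10 + -4 = 6) = 2 (attained at k = 0)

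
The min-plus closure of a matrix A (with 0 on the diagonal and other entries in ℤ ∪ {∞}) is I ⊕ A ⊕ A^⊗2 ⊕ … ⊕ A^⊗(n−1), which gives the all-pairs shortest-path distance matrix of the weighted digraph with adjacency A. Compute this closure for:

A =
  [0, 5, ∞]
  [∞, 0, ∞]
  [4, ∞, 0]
Closure =
  [0, 5, ∞]
  [∞, 0, ∞]
  [4, 9, 0]

This is the Floyd-Warshall all-pairs shortest-path computation. For each intermediate vertex k = 0, 1, …, 2, update dist[i][j] ← min(dist[i][j], dist[i][k] + dist[k][j]). The final matrix gives, for each (i, j), the minimum total weight of any directed path from i to j (possibly empty when i = j).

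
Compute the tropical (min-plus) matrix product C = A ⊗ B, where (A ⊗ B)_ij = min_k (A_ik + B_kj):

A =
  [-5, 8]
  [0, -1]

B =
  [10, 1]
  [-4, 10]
A ⊗ B =
  [4, -4]
  [-5, 1]

Apply the min-plus product entry-by-entry:
  C[0][0] = min over k of (A[0][0] + B[0][0] = -5 + 10 = 5, A[0][1] + B[1][0] = 8 + -4 = 4) = 4 (attained at k = 1)
  C[0][1] = min over k of (A[0][0] + B[0][1] = -5 + 1 = -4, A[0][1] + B[1][1] = 8 + 10 = 18) = -4 (attained at k = 0)
  C[1][0] = min over k of (A[1][0] + B[0][0] = 0 + 10 = 10, A[1][1] + B[1][0] = -1 + -4 = -5) = -5 (attained at k = 1)
  C[1][1] = min over k of (A[1][0] + B[0][1] = 0 + 1 = 1, A[1][1] + B[1][1] = -1 + 10 = 9) = 1 (attained at k = 0)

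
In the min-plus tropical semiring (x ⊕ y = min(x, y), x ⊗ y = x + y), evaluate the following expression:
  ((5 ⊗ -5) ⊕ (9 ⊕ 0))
((5 ⊗ -5) ⊕ (9 ⊕ 0)) = 0

Expand innermost to outermost. Recall ⊕ takes the minimum of its arguments and ⊗ takes their sum. Working out the expression ((5 ⊗ -5) ⊕ (9 ⊕ 0)) gives 0.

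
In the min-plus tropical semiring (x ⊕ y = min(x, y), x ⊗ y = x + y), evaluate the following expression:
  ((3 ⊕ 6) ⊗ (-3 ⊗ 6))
((3 ⊕ 6) ⊗ (-3 ⊗ 6)) = 6

Expand innermost to outermost. Recall ⊕ takes the minimum of its arguments and ⊗ takes their sum. Working out the expression ((3 ⊕ 6) ⊗ (-3 ⊗ 6)) gives 6.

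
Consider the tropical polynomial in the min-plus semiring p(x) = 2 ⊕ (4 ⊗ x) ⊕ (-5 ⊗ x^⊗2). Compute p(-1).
p(-1) = -7

A tropical monomial a ⊗ x^⊗i evaluates to a + i · x. Evaluating each term at x = -1:
  Term 0 contributes 2 + 0 · -1 = 2
  Term 1 contributes 4 + 1 · -1 = 3
  Term 2 contributes -5 + 2 · -1 = -7
p(-1) = ⊕ of these = min[2, 3, -7] = -7.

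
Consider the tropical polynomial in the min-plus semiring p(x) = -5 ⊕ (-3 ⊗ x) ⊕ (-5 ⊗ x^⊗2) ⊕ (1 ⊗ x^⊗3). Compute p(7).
p(7) = -5

A tropical monomial a ⊗ x^⊗i evaluates to a + i · x. Evaluating each term at x = 7:
  Term 0 contributes -5 + 0 · 7 = -5
  Term 1 contributes -3 + 1 · 7 = 4
  Term 2 contributes -5 + 2 · 7 = 9
  Term 3 contributes 1 + 3 · 7 = 22
p(7) = ⊕ of these = min[-5, 4, 9, 22] = -5.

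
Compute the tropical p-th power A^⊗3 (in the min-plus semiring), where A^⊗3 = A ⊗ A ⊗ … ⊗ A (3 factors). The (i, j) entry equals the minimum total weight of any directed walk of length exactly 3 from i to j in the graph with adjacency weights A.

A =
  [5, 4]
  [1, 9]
A^⊗3 =
  [10, 9]
  [6, 10]

Each entry (A^⊗3)_ij equals the minimum over all length-3 walks i = v_0 → v_1 → … → v_3 = j of Σ_t A[v_t][v_{t+1}]. For example, for (i, j) = (0, 1) we minimise over 4 possible intermediate vertex sequences; the minimum is 9, attained along the walk 0 → 1 → 0 → 1.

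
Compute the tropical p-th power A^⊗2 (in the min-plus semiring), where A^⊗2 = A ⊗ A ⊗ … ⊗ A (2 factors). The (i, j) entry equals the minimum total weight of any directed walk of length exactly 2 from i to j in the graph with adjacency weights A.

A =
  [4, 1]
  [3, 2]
A^⊗2 =
  [4, 3]
  [5, 4]

Each entry (A^⊗2)_ij equals the minimum over all length-2 walks i = v_0 → v_1 → … → v_2 = j of Σ_t A[v_t][v_{t+1}]. For example, for (i, j) = (0, 1) we minimise over 2 possible intermediate vertex sequences; the minimum is 3, attained along the walk 0 → 1 → 1.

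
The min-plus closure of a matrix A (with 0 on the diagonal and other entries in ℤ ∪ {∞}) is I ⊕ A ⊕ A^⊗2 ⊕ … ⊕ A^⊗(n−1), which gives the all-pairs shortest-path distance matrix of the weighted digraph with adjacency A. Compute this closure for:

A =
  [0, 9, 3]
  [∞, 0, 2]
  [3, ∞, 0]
Closure =
  [0, 9, 3]
  [5, 0, 2]
  [3, 12, 0]

This is the Floyd-Warshall all-pairs shortest-path computation. For each intermediate vertex k = 0, 1, …, 2, update dist[i][j] ← min(dist[i][j], dist[i][k] + dist[k][j]). The final matrix gives, for each (i, j), the minimum total weight of any directed path from i to j (possibly empty when i = j).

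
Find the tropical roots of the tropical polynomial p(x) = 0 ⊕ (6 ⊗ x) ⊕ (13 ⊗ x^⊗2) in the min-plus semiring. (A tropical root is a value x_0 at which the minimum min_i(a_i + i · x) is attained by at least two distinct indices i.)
Roots: {-7, -6}

Each tropical root is a break point of the lower envelope of the lines y = a_i + i · x (there are 3 lines, with slopes 0, 1, ..., 2). Only the lines that attain the minimum somewhere contribute to roots; other lines are dominated. Here the surviving (envelope) indices are i = 2, i = 1, i = 0.
Intersections between consecutive envelope lines give the roots: for adjacent envelope indices i < j the intersection is x = (a_i − a_j) / (j − i). Reading off the sorted break points: {-7, -6}.
Verification: at each break x_0, at least two indices attain the minimum of min_i(a_i + i · x_0).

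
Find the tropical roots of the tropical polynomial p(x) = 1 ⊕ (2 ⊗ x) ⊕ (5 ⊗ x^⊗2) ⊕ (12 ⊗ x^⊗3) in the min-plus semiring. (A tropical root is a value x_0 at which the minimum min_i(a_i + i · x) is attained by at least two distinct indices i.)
Roots: {-7, -3, -1}

Each tropical root is a break point of the lower envelope of the lines y = a_i + i · x (there are 4 lines, with slopes 0, 1, ..., 3). Only the lines that attain the minimum somewhere contribute to roots; other lines are dominated. Here the surviving (envelope) indices are i = 3, i = 2, i = 1, i = 0.
Intersections between consecutive envelope lines give the roots: for adjacent envelope indices i < j the intersection is x = (a_i − a_j) / (j − i). Reading off the sorted break points: {-7, -3, -1}.
Verification: at each break x_0, at least two indices attain the minimum of min_i(a_i + i · x_0).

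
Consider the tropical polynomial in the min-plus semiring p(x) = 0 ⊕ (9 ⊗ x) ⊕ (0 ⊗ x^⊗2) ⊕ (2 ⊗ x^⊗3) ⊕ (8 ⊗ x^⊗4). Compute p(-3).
p(-3) = -7

A tropical monomial a ⊗ x^⊗i evaluates to a + i · x. Evaluating each term at x = -3:
  Term 0 contributes 0 + 0 · -3 = 0
  Term 1 contributes 9 + 1 · -3 = 6
  Term 2 contributes 0 + 2 · -3 = -6
  Term 3 contributes 2 + 3 · -3 = -7
  Term 4 contributes 8 + 4 · -3 = -4
p(-3) = ⊕ of these = min[0, 6, -6, -7, -4] = -7.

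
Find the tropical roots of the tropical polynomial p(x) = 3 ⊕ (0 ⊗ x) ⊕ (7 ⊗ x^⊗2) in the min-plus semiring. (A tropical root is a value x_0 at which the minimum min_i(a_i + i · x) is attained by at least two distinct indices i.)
Roots: {-7, 3}

Each tropical root is a break point of the lower envelope of the lines y = a_i + i · x (there are 3 lines, with slopes 0, 1, ..., 2). Only the lines that attain the minimum somewhere contribute to roots; other lines are dominated. Here the surviving (envelope) indices are i = 2, i = 1, i = 0.
Intersections between consecutive envelope lines give the roots: for adjacent envelope indices i < j the intersection is x = (a_i − a_j) / (j − i). Reading off the sorted break points: {-7, 3}.
Verification: at each break x_0, at least two indices attain the minimum of min_i(a_i + i · x_0).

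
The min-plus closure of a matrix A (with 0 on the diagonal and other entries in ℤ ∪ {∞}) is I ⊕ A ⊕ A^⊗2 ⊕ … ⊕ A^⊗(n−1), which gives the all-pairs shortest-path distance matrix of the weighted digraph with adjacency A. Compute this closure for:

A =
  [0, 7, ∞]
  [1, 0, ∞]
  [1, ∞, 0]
Closure =
  [0, 7, ∞]
  [1, 0, ∞]
  [1, 8, 0]

This is the Floyd-Warshall all-pairs shortest-path computation. For each intermediate vertex k = 0, 1, …, 2, update dist[i][j] ← min(dist[i][j], dist[i][k] + dist[k][j]). The final matrix gives, for each (i, j), the minimum total weight of any directed path from i to j (possibly empty when i = j).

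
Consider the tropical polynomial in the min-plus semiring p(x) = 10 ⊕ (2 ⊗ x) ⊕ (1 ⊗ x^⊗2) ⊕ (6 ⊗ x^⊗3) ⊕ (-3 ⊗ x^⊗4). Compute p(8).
p(8) = 10

A tropical monomial a ⊗ x^⊗i evaluates to a + i · x. Evaluating each term at x = 8:
  Term 0 contributes 10 + 0 · 8 = 10
  Term 1 contributes 2 + 1 · 8 = 10
  Term 2 contributes 1 + 2 · 8 = 17
  Term 3 contributes 6 + 3 · 8 = 30
  Term 4 contributes -3 + 4 · 8 = 29
p(8) = ⊕ of these = min[10, 10, 17, 30, 29] = 10.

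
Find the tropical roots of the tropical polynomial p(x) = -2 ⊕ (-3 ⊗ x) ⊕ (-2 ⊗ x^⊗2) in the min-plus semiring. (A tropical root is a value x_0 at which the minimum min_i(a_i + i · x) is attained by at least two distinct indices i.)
Roots: {-1, 1}

Each tropical root is a break point of the lower envelope of the lines y = a_i + i · x (there are 3 lines, with slopes 0, 1, ..., 2). Only the lines that attain the minimum somewhere contribute to roots; other lines are dominated. Here the surviving (envelope) indices are i = 2, i = 1, i = 0.
Intersections between consecutive envelope lines give the roots: for adjacent envelope indices i < j the intersection is x = (a_i − a_j) / (j − i). Reading off the sorted break points: {-1, 1}.
Verification: at each break x_0, at least two indices attain the minimum of min_i(a_i + i · x_0).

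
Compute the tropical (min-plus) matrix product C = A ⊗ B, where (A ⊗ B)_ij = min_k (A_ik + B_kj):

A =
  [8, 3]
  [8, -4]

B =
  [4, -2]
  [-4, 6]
A ⊗ B =
  [-1, 6]
  [-8, 2]

Apply the min-plus product entry-by-entry:
  C[0][0] = min over k of (A[0][0] + B[0][0] = 8 + 4 = 12, A[0][1] + B[1][0] = 3 + -4 = -1) = -1 (attained at k = 1)
  C[0][1] = min over k of (A[0][0] + B[0][1] = 8 + -2 = 6, A[0][1] + B[1][1] = 3 + 6 = 9) = 6 (attained at k = 0)
  C[1][0] = min over k of (A[1][0] + B[0][0] = 8 + 4 = 12, A[1][1] + B[1][0] = -4 + -4 = -8) = -8 (attained at k = 1)
  C[1][1] = min over k of (A[1][0] + B[0][1] = 8 + -2 = 6, A[1][1] + B[1][1] = -4 + 6 = 2) = 2 (attained at k = 1)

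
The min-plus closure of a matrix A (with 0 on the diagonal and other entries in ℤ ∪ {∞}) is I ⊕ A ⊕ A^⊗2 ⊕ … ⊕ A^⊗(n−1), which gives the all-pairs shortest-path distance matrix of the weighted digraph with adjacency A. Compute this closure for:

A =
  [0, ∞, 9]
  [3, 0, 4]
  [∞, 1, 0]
Closure =
  [0, 10, 9]
  [3, 0, 4]
  [4, 1, 0]

This is the Floyd-Warshall all-pairs shortest-path computation. For each intermediate vertex k = 0, 1, …, 2, update dist[i][j] ← min(dist[i][j], dist[i][k] + dist[k][j]). The final matrix gives, for each (i, j), the minimum total weight of any directed path from i to j (possibly empty when i = j).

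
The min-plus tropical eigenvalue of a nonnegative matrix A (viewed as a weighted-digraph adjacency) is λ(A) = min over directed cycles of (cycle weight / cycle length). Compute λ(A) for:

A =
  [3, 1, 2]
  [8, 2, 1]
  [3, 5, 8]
λ(A) = 5/3

Enumerate directed cycles and compute their means (weight / length). Sample:
  cycle 0 → 0: weight = 3, length = 1, mean = 3/1 ≈ 3.000
  cycle 1 → 1: weight = 2, length = 1, mean = 2/1 ≈ 2.000
  cycle 2 → 2: weight = 8, length = 1, mean = 8/1 ≈ 8.000
  cycle 0 → 1 → 0: weight = 9, length = 2, mean = 9/2 ≈ 4.500
  cycle 0 → 2 → 0: weight = 5, length = 2, mean = 5/2 ≈ 2.500
  cycle 1 → 0 → 1: weight = 9, length = 2, mean = 9/2 ≈ 4.500
Minimum mean = 1.667, attained e.g. along the cycle 0 → 1 → 2 → 0 with weight 5 and length 3. So λ(A) = 5/3 = 5/3.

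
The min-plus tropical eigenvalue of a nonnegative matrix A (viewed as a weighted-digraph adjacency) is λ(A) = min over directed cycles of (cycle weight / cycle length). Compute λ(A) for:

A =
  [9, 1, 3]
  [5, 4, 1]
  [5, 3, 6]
λ(A) = 2

Enumerate directed cycles and compute their means (weight / length). Sample:
  cycle 0 → 0: weight = 9, length = 1, mean = 9/1 ≈ 9.000
  cycle 1 → 1: weight = 4, length = 1, mean = 4/1 ≈ 4.000
  cycle 2 → 2: weight = 6, length = 1, mean = 6/1 ≈ 6.000
  cycle 0 → 1 → 0: weight = 6, length = 2, mean = 6/2 ≈ 3.000
  cycle 0 → 2 → 0: weight = 8, length = 2, mean = 8/2 ≈ 4.000
  cycle 1 → 0 → 1: weight = 6, length = 2, mean = 6/2 ≈ 3.000
Minimum mean = 2.000, attained e.g. along the cycle 1 → 2 → 1 with weight 4 and length 2. So λ(A) = 4/2 = 2.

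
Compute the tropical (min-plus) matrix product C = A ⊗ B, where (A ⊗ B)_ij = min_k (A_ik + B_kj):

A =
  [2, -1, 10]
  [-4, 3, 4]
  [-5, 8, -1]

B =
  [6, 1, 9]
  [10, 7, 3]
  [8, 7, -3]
A ⊗ B =
  [8, 3, 2]
  [2, -3, 1]
  [1, -4, -4]

Apply the min-plus product entry-by-entry:
  C[0][0] = min over k of (A[0][0] + B[0][0] = 2 + 6 = 8, A[0][1] + B[1][0] = -1 + 10 = 9, A[0][2] + B[2][0] = 10 + 8 = 18) = 8 (attained at k = 0)
  C[0][1] = min over k of (A[0][0] + B[0][1] = 2 + 1 = 3, A[0][1] + B[1][1] = -1 + 7 = 6, A[0][2] + B[2][1] = 10 + 7 = 17) = 3 (attained at k = 0)
  C[0][2] = min over k of (A[0][0] + B[0][2] = 2 + 9 = 11, A[0][1] + B[1][2] = -1 + 3 = 2, A[0][2] + B[2][2] = 10 + -3 = 7) = 2 (attained at k = 1)
  C[1][0] = min over k of (A[1][0] + B[0][0] = -4 + 6 = 2, A[1][1] + B[1][0] = 3 + 10 = 13, A[1][2] + B[2][0] = 4 + 8 = 12) = 2 (attained at k = 0)
  C[1][1] = min over k of (A[1][0] + B[0][1] = -4 + 1 = -3, A[1][1] + B[1][1] = 3 + 7 = 10, A[1][2] + B[2][1] = 4 + 7 = 11) = -3 (attained at k = 0)
  C[1][2] = min over k of (A[1][0] + B[0][2] = -4 + 9 = 5, A[1][1] + B[1][2] = 3 + 3 = 6, A[1][2] + B[2][2] = 4 + -3 = 1) = 1 (attained at k = 2)
  C[2][0] = min over k of (A[2][0] + B[0][0] = -5 + 6 = 1, A[2][1] + B[1][0] = 8 + 10 = 18, A[2][2] + B[2][0] = -1 + 8 = 7) = 1 (attained at k = 0)
  C[2][1] = min over k of (A[2][0] + B[0][1] = -5 + 1 = -4, A[2][1] + B[1][1] = 8 + 7 = 15, A[2][2] + B[2][1] = -1 + 7 = 6) = -4 (attained at k = 0)
  C[2][2] = min over k of (A[2][0] + B[0][2] = -5 + 9 = 4, A[2][1] + B[1][2] = 8 + 3 = 11, A[2][2] + B[2][2] = -1 + -3 = -4) = -4 (attained at k = 2)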